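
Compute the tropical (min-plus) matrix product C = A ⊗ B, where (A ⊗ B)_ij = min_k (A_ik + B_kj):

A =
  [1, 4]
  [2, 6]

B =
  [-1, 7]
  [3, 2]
A ⊗ B =
  [0, 6]
  [1, 8]

Apply the min-plus product entry-by-entry:
  C[0][0] = min over k of (A[0][0] + B[0][0] = 1 + -1 = 0, A[0][1] + B[1][0] = 4 + 3 = 7) = 0 (attained at k = 0)
  C[0][1] = min over k of (A[0][0] + B[0][1] = 1 + 7 = 8, A[0][1] + B[1][1] = 4 + 2 = 6) = 6 (attained at k = 1)
  C[1][0] = min over k of (A[1][0] + B[0][0] = 2 + -1 = 1, A[1][1] + B[1][0] = 6 + 3 = 9) = 1 (attained at k = 0)
  C[1][1] = min over k of (A[1][0] + B[0][1] = 2 + 7 = 9, A[1][1] + B[1][1] = 6 + 2 = 8) = 8 (attained at k = 1)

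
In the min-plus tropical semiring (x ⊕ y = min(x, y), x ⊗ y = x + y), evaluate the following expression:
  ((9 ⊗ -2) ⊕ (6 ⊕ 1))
((9 ⊗ -2) ⊕ (6 ⊕ 1)) = 1

Expand innermost to outermost. Recall ⊕ takes the minimum of its arguments and ⊗ takes their sum. Working out the expression ((9 ⊗ -2) ⊕ (6 ⊕ 1)) gives 1.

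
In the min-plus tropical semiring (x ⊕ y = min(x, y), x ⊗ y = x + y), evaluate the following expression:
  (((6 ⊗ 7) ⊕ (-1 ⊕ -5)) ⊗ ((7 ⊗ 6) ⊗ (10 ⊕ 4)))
(((6 ⊗ 7) ⊕ (-1 ⊕ -5)) ⊗ ((7 ⊗ 6) ⊗ (10 ⊕ 4))) = 12

Expand innermost to outermost. Recall ⊕ takes the minimum of its arguments and ⊗ takes their sum. Working out the expression (((6 ⊗ 7) ⊕ (-1 ⊕ -5)) ⊗ ((7 ⊗ 6) ⊗ (10 ⊕ 4))) gives 12.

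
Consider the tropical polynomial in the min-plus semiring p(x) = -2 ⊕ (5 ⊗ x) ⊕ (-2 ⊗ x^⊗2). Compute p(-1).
p(-1) = -4

A tropical monomial a ⊗ x^⊗i evaluates to a + i · x. Evaluating each term at x = -1:
  Term 0 contributes -2 + 0 · -1 = -2
  Term 1 contributes 5 + 1 · -1 = 4
  Term 2 contributes -2 + 2 · -1 = -4
p(-1) = ⊕ of these = min[-2, 4, -4] = -4.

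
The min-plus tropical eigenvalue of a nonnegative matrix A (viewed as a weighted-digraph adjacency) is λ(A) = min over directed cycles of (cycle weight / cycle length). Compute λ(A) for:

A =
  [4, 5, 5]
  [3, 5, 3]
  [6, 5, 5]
λ(A) = 4

Enumerate directed cycles and compute their means (weight / length). Sample:
  cycle 0 → 0: weight = 4, length = 1, mean = 4/1 ≈ 4.000
  cycle 1 → 1: weight = 5, length = 1, mean = 5/1 ≈ 5.000
  cycle 2 → 2: weight = 5, length = 1, mean = 5/1 ≈ 5.000
  cycle 0 → 1 → 0: weight = 8, length = 2, mean = 8/2 ≈ 4.000
  cycle 0 → 2 → 0: weight = 11, length = 2, mean = 11/2 ≈ 5.500
  cycle 1 → 0 → 1: weight = 8, length = 2, mean = 8/2 ≈ 4.000
Minimum mean = 4.000, attained e.g. along the cycle 0 → 0 with weight 4 and length 1. So λ(A) = 4/1 = 4.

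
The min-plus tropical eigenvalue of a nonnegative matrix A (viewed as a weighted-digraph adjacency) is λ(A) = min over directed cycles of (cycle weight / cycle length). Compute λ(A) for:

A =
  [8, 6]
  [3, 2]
λ(A) = 2

Enumerate directed cycles and compute their means (weight / length). Sample:
  cycle 0 → 0: weight = 8, length = 1, mean = 8/1 ≈ 8.000
  cycle 1 → 1: weight = 2, length = 1, mean = 2/1 ≈ 2.000
  cycle 0 → 1 → 0: weight = 9, length = 2, mean = 9/2 ≈ 4.500
  cycle 1 → 0 → 1: weight = 9, length = 2, mean = 9/2 ≈ 4.500
Minimum mean = 2.000, attained e.g. along the cycle 1 → 1 with weight 2 and length 1. So λ(A) = 2/1 = 2.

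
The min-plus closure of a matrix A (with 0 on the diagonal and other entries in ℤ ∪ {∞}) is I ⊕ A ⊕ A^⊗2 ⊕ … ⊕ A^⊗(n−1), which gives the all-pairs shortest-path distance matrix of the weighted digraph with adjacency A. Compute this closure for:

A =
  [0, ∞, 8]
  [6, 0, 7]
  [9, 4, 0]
Closure =
  [0, 12, 8]
  [6, 0, 7]
  [9, 4, 0]

This is the Floyd-Warshall all-pairs shortest-path computation. For each intermediate vertex k = 0, 1, …, 2, update dist[i][j] ← min(dist[i][j], dist[i][k] + dist[k][j]). The final matrix gives, for each (i, j), the minimum total weight of any directed path from i to j (possibly empty when i = j).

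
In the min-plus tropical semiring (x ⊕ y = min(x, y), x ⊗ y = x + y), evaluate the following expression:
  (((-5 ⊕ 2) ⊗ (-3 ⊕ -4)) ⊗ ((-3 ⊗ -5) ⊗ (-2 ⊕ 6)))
(((-5 ⊕ 2) ⊗ (-3 ⊕ -4)) ⊗ ((-3 ⊗ -5) ⊗ (-2 ⊕ 6))) = -19

Expand innermost to outermost. Recall ⊕ takes the minimum of its arguments and ⊗ takes their sum. Working out the expression (((-5 ⊕ 2) ⊗ (-3 ⊕ -4)) ⊗ ((-3 ⊗ -5) ⊗ (-2 ⊕ 6))) gives -19.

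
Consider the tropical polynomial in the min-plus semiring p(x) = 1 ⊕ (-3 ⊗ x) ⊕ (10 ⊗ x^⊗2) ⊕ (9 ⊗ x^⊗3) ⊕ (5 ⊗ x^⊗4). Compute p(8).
p(8) = 1

A tropical monomial a ⊗ x^⊗i evaluates to a + i · x. Evaluating each term at x = 8:
  Term 0 contributes 1 + 0 · 8 = 1
  Term 1 contributes -3 + 1 · 8 = 5
  Term 2 contributes 10 + 2 · 8 = 26
  Term 3 contributes 9 + 3 · 8 = 33
  Term 4 contributes 5 + 4 · 8 = 37
p(8) = ⊕ of these = min[1, 5, 26, 33, 37] = 1.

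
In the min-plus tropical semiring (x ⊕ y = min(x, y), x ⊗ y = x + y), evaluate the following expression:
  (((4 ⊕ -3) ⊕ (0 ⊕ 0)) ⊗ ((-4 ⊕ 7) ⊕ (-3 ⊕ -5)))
(((4 ⊕ -3) ⊕ (0 ⊕ 0)) ⊗ ((-4 ⊕ 7) ⊕ (-3 ⊕ -5))) = -8

Expand innermost to outermost. Recall ⊕ takes the minimum of its arguments and ⊗ takes their sum. Working out the expression (((4 ⊕ -3) ⊕ (0 ⊕ 0)) ⊗ ((-4 ⊕ 7) ⊕ (-3 ⊕ -5))) gives -8.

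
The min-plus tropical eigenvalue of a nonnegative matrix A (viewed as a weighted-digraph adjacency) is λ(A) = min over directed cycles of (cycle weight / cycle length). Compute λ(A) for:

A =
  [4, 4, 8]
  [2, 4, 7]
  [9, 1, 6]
λ(A) = 3

Enumerate directed cycles and compute their means (weight / length). Sample:
  cycle 0 → 0: weight = 4, length = 1, mean = 4/1 ≈ 4.000
  cycle 1 → 1: weight = 4, length = 1, mean = 4/1 ≈ 4.000
  cycle 2 → 2: weight = 6, length = 1, mean = 6/1 ≈ 6.000
  cycle 0 → 1 → 0: weight = 6, length = 2, mean = 6/2 ≈ 3.000
  cycle 0 → 2 → 0: weight = 17, length = 2, mean = 17/2 ≈ 8.500
  cycle 1 → 0 → 1: weight = 6, length = 2, mean = 6/2 ≈ 3.000
Minimum mean = 3.000, attained e.g. along the cycle 0 → 1 → 0 with weight 6 and length 2. So λ(A) = 6/2 = 3.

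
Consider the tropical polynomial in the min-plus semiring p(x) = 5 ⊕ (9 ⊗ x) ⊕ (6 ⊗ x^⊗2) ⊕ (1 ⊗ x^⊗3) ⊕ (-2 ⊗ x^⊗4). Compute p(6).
p(6) = 5

A tropical monomial a ⊗ x^⊗i evaluates to a + i · x. Evaluating each term at x = 6:
  Term 0 contributes 5 + 0 · 6 = 5
  Term 1 contributes 9 + 1 · 6 = 15
  Term 2 contributes 6 + 2 · 6 = 18
  Term 3 contributes 1 + 3 · 6 = 19
  Term 4 contributes -2 + 4 · 6 = 22
p(6) = ⊕ of these = min[5, 15, 18, 19, 22] = 5.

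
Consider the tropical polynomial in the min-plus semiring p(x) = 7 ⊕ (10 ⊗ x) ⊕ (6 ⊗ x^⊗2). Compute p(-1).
p(-1) = 4

A tropical monomial a ⊗ x^⊗i evaluates to a + i · x. Evaluating each term at x = -1:
  Term 0 contributes 7 + 0 · -1 = 7
  Term 1 contributes 10 + 1 · -1 = 9
  Term 2 contributes 6 + 2 · -1 = 4
p(-1) = ⊕ of these = min[7, 9, 4] = 4.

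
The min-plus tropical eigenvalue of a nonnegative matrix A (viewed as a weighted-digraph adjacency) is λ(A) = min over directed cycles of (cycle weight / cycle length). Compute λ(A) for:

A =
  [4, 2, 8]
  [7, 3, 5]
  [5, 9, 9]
λ(A) = 3

Enumerate directed cycles and compute their means (weight / length). Sample:
  cycle 0 → 0: weight = 4, length = 1, mean = 4/1 ≈ 4.000
  cycle 1 → 1: weight = 3, length = 1, mean = 3/1 ≈ 3.000
  cycle 2 → 2: weight = 9, length = 1, mean = 9/1 ≈ 9.000
  cycle 0 → 1 → 0: weight = 9, length = 2, mean = 9/2 ≈ 4.500
  cycle 0 → 2 → 0: weight = 13, length = 2, mean = 13/2 ≈ 6.500
  cycle 1 → 0 → 1: weight = 9, length = 2, mean = 9/2 ≈ 4.500
Minimum mean = 3.000, attained e.g. along the cycle 1 → 1 with weight 3 and length 1. So λ(A) = 3/1 = 3.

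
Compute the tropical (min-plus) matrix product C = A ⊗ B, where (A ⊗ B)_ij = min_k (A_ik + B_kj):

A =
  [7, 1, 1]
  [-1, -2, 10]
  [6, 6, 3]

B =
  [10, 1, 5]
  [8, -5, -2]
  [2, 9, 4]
A ⊗ B =
  [3, -4, -1]
  [6, -7, -4]
  [5, 1, 4]

Apply the min-plus product entry-by-entry:
  C[0][0] = min over k of (A[0][0] + B[0][0] = 7 + 10 = 17, A[0][1] + B[1][0] = 1 + 8 = 9, A[0][2] + B[2][0] = 1 + 2 = 3) = 3 (attained at k = 2)
  C[0][1] = min over k of (A[0][0] + B[0][1] = 7 + 1 = 8, A[0][1] + B[1][1] = 1 + -5 = -4, A[0][2] + B[2][1] = 1 + 9 = 10) = -4 (attained at k = 1)
  C[0][2] = min over k of (A[0][0] + B[0][2] = 7 + 5 = 12, A[0][1] + B[1][2] = 1 + -2 = -1, A[0][2] + B[2][2] = 1 + 4 = 5) = -1 (attained at k = 1)
  C[1][0] = min over k of (A[1][0] + B[0][0] = -1 + 10 = 9, A[1][1] + B[1][0] = -2 + 8 = 6, A[1][2] + B[2][0] = 10 + 2 = 12) = 6 (attained at k = 1)
  C[1][1] = min over k of (A[1][0] + B[0][1] = -1 + 1 = 0, A[1][1] + B[1][1] = -2 + -5 = -7, A[1][2] + B[2][1] = 10 + 9 = 19) = -7 (attained at k = 1)
  C[1][2] = min over k of (A[1][0] + B[0][2] = -1 + 5 = 4, A[1][1] + B[1][2] = -2 + -2 = -4, A[1][2] + B[2][2] = 10 + 4 = 14) = -4 (attained at k = 1)
  C[2][0] = min over k of (A[2][0] + B[0][0] = 6 + 10 = 16, A[2][1] + B[1][0] = 6 + 8 = 14, A[2][2] + B[2][0] = 3 + 2 = 5) = 5 (attained at k = 2)
  C[2][1] = min over k of (A[2][0] + B[0][1] = 6 + 1 = 7, A[2][1] + B[1][1] = 6 + -5 = 1, A[2][2] + B[2][1] = 3 + 9 = 12) = 1 (attained at k = 1)
  C[2][2] = min over k of (A[2][0] + B[0][2] = 6 + 5 = 11, A[2][1] + B[1][2] = 6 + -2 = 4, A[2][2] + B[2][2] = 3 + 4 = 7) = 4 (attained at k = 1)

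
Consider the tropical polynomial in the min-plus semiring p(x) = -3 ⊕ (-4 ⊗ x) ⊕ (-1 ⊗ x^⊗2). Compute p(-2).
p(-2) = -6

A tropical monomial a ⊗ x^⊗i evaluates to a + i · x. Evaluating each term at x = -2:
  Term 0 contributes -3 + 0 · -2 = -3
  Term 1 contributes -4 + 1 · -2 = -6
  Term 2 contributes -1 + 2 · -2 = -5
p(-2) = ⊕ of these = min[-3, -6, -5] = -6.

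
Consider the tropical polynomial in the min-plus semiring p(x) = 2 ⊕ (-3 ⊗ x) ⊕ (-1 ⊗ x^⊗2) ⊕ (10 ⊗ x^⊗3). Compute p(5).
p(5) = 2

A tropical monomial a ⊗ x^⊗i evaluates to a + i · x. Evaluating each term at x = 5:
  Term 0 contributes 2 + 0 · 5 = 2
  Term 1 contributes -3 + 1 · 5 = 2
  Term 2 contributes -1 + 2 · 5 = 9
  Term 3 contributes 10 + 3 · 5 = 25
p(5) = ⊕ of these = min[2, 2, 9, 25] = 2.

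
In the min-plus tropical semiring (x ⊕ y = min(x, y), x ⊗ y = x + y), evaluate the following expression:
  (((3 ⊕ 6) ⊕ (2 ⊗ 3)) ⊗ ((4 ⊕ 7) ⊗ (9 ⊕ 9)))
(((3 ⊕ 6) ⊕ (2 ⊗ 3)) ⊗ ((4 ⊕ 7) ⊗ (9 ⊕ 9))) = 16

Expand innermost to outermost. Recall ⊕ takes the minimum of its arguments and ⊗ takes their sum. Working out the expression (((3 ⊕ 6) ⊕ (2 ⊗ 3)) ⊗ ((4 ⊕ 7) ⊗ (9 ⊕ 9))) gives 16.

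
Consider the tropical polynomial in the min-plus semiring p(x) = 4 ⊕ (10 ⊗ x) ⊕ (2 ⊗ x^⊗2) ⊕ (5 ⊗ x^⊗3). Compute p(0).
p(0) = 2

A tropical monomial a ⊗ x^⊗i evaluates to a + i · x. Evaluating each term at x = 0:
  Term 0 contributes 4 + 0 · 0 = 4
  Term 1 contributes 10 + 1 · 0 = 10
  Term 2 contributes 2 + 2 · 0 = 2
  Term 3 contributes 5 + 3 · 0 = 5
p(0) = ⊕ of these = min[4, 10, 2, 5] = 2.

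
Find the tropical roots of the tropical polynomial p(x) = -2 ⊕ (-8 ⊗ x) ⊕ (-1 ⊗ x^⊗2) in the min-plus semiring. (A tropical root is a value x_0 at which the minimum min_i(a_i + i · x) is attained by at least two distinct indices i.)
Roots: {-7, 6}

Each tropical root is a break point of the lower envelope of the lines y = a_i + i · x (there are 3 lines, with slopes 0, 1, ..., 2). Only the lines that attain the minimum somewhere contribute to roots; other lines are dominated. Here the surviving (envelope) indices are i = 2, i = 1, i = 0.
Intersections between consecutive envelope lines give the roots: for adjacent envelope indices i < j the intersection is x = (a_i − a_j) / (j − i). Reading off the sorted break points: {-7, 6}.
Verification: at each break x_0, at least two indices attain the minimum of min_i(a_i + i · x_0).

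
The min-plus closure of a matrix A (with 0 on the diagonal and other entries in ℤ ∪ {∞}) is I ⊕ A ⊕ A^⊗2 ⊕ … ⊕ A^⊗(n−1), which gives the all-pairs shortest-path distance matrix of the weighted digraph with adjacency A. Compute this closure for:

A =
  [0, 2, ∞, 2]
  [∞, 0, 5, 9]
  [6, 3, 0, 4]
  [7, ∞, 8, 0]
Closure =
  [0, 2, 7, 2]
  [11, 0, 5, 9]
  [6, 3, 0, 4]
  [7, 9, 8, 0]

This is the Floyd-Warshall all-pairs shortest-path computation. For each intermediate vertex k = 0, 1, …, 3, update dist[i][j] ← min(dist[i][j], dist[i][k] + dist[k][j]). The final matrix gives, for each (i, j), the minimum total weight of any directed path from i to j (possibly empty when i = j).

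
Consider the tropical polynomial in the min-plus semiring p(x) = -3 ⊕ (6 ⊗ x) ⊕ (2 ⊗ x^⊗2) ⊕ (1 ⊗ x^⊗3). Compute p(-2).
p(-2) = -5

A tropical monomial a ⊗ x^⊗i evaluates to a + i · x. Evaluating each term at x = -2:
  Term 0 contributes -3 + 0 · -2 = -3
  Term 1 contributes 6 + 1 · -2 = 4
  Term 2 contributes 2 + 2 · -2 = -2
  Term 3 contributes 1 + 3 · -2 = -5
p(-2) = ⊕ of these = min[-3, 4, -2, -5] = -5.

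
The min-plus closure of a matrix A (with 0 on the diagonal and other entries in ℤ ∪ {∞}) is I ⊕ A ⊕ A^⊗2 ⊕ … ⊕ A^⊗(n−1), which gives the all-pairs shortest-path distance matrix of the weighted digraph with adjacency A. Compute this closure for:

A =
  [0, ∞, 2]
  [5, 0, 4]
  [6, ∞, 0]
Closure =
  [0, ∞, 2]
  [5, 0, 4]
  [6, ∞, 0]

This is the Floyd-Warshall all-pairs shortest-path computation. For each intermediate vertex k = 0, 1, …, 2, update dist[i][j] ← min(dist[i][j], dist[i][k] + dist[k][j]). The final matrix gives, for each (i, j), the minimum total weight of any directed path from i to j (possibly empty when i = j).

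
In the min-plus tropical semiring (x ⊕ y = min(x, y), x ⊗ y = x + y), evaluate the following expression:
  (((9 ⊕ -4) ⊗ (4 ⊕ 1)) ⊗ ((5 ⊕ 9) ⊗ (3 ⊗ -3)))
(((9 ⊕ -4) ⊗ (4 ⊕ 1)) ⊗ ((5 ⊕ 9) ⊗ (3 ⊗ -3))) = 2

Expand innermost to outermost. Recall ⊕ takes the minimum of its arguments and ⊗ takes their sum. Working out the expression (((9 ⊕ -4) ⊗ (4 ⊕ 1)) ⊗ ((5 ⊕ 9) ⊗ (3 ⊗ -3))) gives 2.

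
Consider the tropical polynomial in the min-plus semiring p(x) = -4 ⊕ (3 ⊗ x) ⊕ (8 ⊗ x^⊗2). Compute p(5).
p(5) = -4

A tropical monomial a ⊗ x^⊗i evaluates to a + i · x. Evaluating each term at x = 5:
  Term 0 contributes -4 + 0 · 5 = -4
  Term 1 contributes 3 + 1 · 5 = 8
  Term 2 contributes 8 + 2 · 5 = 18
p(5) = ⊕ of these = min[-4, 8, 18] = -4.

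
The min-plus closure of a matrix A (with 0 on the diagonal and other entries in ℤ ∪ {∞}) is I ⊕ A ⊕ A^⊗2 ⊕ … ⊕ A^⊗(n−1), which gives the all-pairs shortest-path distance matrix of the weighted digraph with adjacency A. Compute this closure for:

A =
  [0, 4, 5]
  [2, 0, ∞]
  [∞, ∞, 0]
Closure =
  [0, 4, 5]
  [2, 0, 7]
  [∞, ∞, 0]

This is the Floyd-Warshall all-pairs shortest-path computation. For each intermediate vertex k = 0, 1, …, 2, update dist[i][j] ← min(dist[i][j], dist[i][k] + dist[k][j]). The final matrix gives, for each (i, j), the minimum total weight of any directed path from i to j (possibly empty when i = j).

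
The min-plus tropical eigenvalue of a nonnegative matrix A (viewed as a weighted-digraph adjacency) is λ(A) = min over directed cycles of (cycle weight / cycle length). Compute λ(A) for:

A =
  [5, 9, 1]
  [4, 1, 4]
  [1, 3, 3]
λ(A) = 1

Enumerate directed cycles and compute their means (weight / length). Sample:
  cycle 0 → 0: weight = 5, length = 1, mean = 5/1 ≈ 5.000
  cycle 1 → 1: weight = 1, length = 1, mean = 1/1 ≈ 1.000
  cycle 2 → 2: weight = 3, length = 1, mean = 3/1 ≈ 3.000
  cycle 0 → 1 → 0: weight = 13, length = 2, mean = 13/2 ≈ 6.500
  cycle 0 → 2 → 0: weight = 2, length = 2, mean = 2/2 ≈ 1.000
  cycle 1 → 0 → 1: weight = 13, length = 2, mean = 13/2 ≈ 6.500
Minimum mean = 1.000, attained e.g. along the cycle 1 → 1 with weight 1 and length 1. So λ(A) = 1/1 = 1.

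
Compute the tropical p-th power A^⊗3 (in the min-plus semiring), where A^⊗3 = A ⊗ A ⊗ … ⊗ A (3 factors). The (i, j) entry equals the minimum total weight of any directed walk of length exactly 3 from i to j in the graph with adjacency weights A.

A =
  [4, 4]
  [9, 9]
A^⊗3 =
  [12, 12]
  [17, 17]

Each entry (A^⊗3)_ij equals the minimum over all length-3 walks i = v_0 → v_1 → … → v_3 = j of Σ_t A[v_t][v_{t+1}]. For example, for (i, j) = (0, 1) we minimise over 4 possible intermediate vertex sequences; the minimum is 12, attained along the walk 0 → 0 → 0 → 1.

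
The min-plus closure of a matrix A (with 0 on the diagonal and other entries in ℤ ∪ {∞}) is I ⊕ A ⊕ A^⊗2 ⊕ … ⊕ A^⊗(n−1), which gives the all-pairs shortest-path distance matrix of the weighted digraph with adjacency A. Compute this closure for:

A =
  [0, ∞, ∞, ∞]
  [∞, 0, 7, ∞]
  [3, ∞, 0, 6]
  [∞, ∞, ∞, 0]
Closure =
  [0, ∞, ∞, ∞]
  [10, 0, 7, 13]
  [3, ∞, 0, 6]
  [∞, ∞, ∞, 0]

This is the Floyd-Warshall all-pairs shortest-path computation. For each intermediate vertex k = 0, 1, …, 3, update dist[i][j] ← min(dist[i][j], dist[i][k] + dist[k][j]). The final matrix gives, for each (i, j), the minimum total weight of any directed path from i to j (possibly empty when i = j).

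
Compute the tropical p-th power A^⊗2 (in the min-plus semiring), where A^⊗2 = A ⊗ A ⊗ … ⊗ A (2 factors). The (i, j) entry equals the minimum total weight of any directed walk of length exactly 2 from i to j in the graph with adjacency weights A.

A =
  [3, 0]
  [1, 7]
A^⊗2 =
  [1, 3]
  [4, 1]

Each entry (A^⊗2)_ij equals the minimum over all length-2 walks i = v_0 → v_1 → … → v_2 = j of Σ_t A[v_t][v_{t+1}]. For example, for (i, j) = (0, 1) we minimise over 2 possible intermediate vertex sequences; the minimum is 3, attained along the walk 0 → 0 → 1.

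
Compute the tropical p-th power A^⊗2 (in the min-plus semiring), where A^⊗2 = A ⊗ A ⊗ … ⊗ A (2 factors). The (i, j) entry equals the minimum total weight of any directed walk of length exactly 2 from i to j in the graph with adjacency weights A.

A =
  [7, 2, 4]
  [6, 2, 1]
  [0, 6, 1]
A^⊗2 =
  [4, 4, 3]
  [1, 4, 2]
  [1, 2, 2]

Each entry (A^⊗2)_ij equals the minimum over all length-2 walks i = v_0 → v_1 → … → v_2 = j of Σ_t A[v_t][v_{t+1}]. For example, for (i, j) = (0, 2) we minimise over 3 possible intermediate vertex sequences; the minimum is 3, attained along the walk 0 → 1 → 2.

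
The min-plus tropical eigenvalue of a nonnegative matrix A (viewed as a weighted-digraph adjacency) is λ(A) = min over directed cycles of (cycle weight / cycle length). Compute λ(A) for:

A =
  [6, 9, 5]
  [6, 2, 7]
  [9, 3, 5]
λ(A) = 2

Enumerate directed cycles and compute their means (weight / length). Sample:
  cycle 0 → 0: weight = 6, length = 1, mean = 6/1 ≈ 6.000
  cycle 1 → 1: weight = 2, length = 1, mean = 2/1 ≈ 2.000
  cycle 2 → 2: weight = 5, length = 1, mean = 5/1 ≈ 5.000
  cycle 0 → 1 → 0: weight = 15, length = 2, mean = 15/2 ≈ 7.500
  cycle 0 → 2 → 0: weight = 14, length = 2, mean = 14/2 ≈ 7.000
  cycle 1 → 0 → 1: weight = 15, length = 2, mean = 15/2 ≈ 7.500
Minimum mean = 2.000, attained e.g. along the cycle 1 → 1 with weight 2 and length 1. So λ(A) = 2/1 = 2.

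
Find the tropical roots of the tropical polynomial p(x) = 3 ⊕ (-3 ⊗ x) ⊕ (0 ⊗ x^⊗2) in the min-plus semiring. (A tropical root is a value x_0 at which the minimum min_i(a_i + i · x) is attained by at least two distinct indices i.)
Roots: {-3, 6}

Each tropical root is a break point of the lower envelope of the lines y = a_i + i · x (there are 3 lines, with slopes 0, 1, ..., 2). Only the lines that attain the minimum somewhere contribute to roots; other lines are dominated. Here the surviving (envelope) indices are i = 2, i = 1, i = 0.
Intersections between consecutive envelope lines give the roots: for adjacent envelope indices i < j the intersection is x = (a_i − a_j) / (j − i). Reading off the sorted break points: {-3, 6}.
Verification: at each break x_0, at least two indices attain the minimum of min_i(a_i + i · x_0).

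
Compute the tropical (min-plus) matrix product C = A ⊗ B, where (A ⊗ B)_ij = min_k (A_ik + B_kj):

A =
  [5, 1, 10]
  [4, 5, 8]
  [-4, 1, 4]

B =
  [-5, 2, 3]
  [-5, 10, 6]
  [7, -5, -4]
A ⊗ B =
  [-4, 5, 6]
  [-1, 3, 4]
  [-9, -2, -1]

Apply the min-plus product entry-by-entry:
  C[0][0] = min over k of (A[0][0] + B[0][0] = 5 + -5 = 0, A[0][1] + B[1][0] = 1 + -5 = -4, A[0][2] + B[2][0] = 10 + 7 = 17) = -4 (attained at k = 1)
  C[0][1] = min over k of (A[0][0] + B[0][1] = 5 + 2 = 7, A[0][1] + B[1][1] = 1 + 10 = 11, A[0][2] + B[2][1] = 10 + -5 = 5) = 5 (attained at k = 2)
  C[0][2] = min over k of (A[0][0] + B[0][2] = 5 + 3 = 8, A[0][1] + B[1][2] = 1 + 6 = 7, A[0][2] + B[2][2] = 10 + -4 = 6) = 6 (attained at k = 2)
  C[1][0] = min over k of (A[1][0] + B[0][0] = 4 + -5 = -1, A[1][1] + B[1][0] = 5 + -5 = 0, A[1][2] + B[2][0] = 8 + 7 = 15) = -1 (attained at k = 0)
  C[1][1] = min over k of (A[1][0] + B[0][1] = 4 + 2 = 6, A[1][1] + B[1][1] = 5 + 10 = 15, A[1][2] + B[2][1] = 8 + -5 = 3) = 3 (attained at k = 2)
  C[1][2] = min over k of (A[1][0] + B[0][2] = 4 + 3 = 7, A[1][1] + B[1][2] = 5 + 6 = 11, A[1][2] + B[2][2] = 8 + -4 = 4) = 4 (attained at k = 2)
  C[2][0] = min over k of (A[2][0] + B[0][0] = -4 + -5 = -9, A[2][1] + B[1][0] = 1 + -5 = -4, A[2][2] + B[2][0] = 4 + 7 = 11) = -9 (attained at k = 0)
  C[2][1] = min over k of (A[2][0] + B[0][1] = -4 + 2 = -2, A[2][1] + B[1][1] = 1 + 10 = 11, A[2][2] + B[2][1] = 4 + -5 = -1) = -2 (attained at k = 0)
  C[2][2] = min over k of (A[2][0] + B[0][2] = -4 + 3 = -1, A[2][1] + B[1][2] = 1 + 6 = 7, A[2][2] + B[2][2] = 4 + -4 = 0) = -1 (attained at k = 0)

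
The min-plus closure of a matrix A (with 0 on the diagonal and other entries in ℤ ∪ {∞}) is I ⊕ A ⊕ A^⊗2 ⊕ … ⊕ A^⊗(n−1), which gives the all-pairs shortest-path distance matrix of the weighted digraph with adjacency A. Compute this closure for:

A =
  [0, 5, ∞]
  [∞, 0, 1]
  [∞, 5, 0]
Closure =
  [0, 5, 6]
  [∞, 0, 1]
  [∞, 5, 0]

This is the Floyd-Warshall all-pairs shortest-path computation. For each intermediate vertex k = 0, 1, …, 2, update dist[i][j] ← min(dist[i][j], dist[i][k] + dist[k][j]). The final matrix gives, for each (i, j), the minimum total weight of any directed path from i to j (possibly empty when i = j).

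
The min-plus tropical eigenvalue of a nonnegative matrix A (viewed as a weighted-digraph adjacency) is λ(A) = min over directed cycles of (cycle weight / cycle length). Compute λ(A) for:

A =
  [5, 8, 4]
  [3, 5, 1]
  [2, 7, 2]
λ(A) = 2

Enumerate directed cycles and compute their means (weight / length). Sample:
  cycle 0 → 0: weight = 5, length = 1, mean = 5/1 ≈ 5.000
  cycle 1 → 1: weight = 5, length = 1, mean = 5/1 ≈ 5.000
  cycle 2 → 2: weight = 2, length = 1, mean = 2/1 ≈ 2.000
  cycle 0 → 1 → 0: weight = 11, length = 2, mean = 11/2 ≈ 5.500
  cycle 0 → 2 → 0: weight = 6, length = 2, mean = 6/2 ≈ 3.000
  cycle 1 → 0 → 1: weight = 11, length = 2, mean = 11/2 ≈ 5.500
Minimum mean = 2.000, attained e.g. along the cycle 2 → 2 with weight 2 and length 1. So λ(A) = 2/1 = 2.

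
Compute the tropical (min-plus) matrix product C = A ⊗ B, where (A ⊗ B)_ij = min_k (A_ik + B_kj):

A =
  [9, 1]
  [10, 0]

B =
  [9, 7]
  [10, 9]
A ⊗ B =
  [11, 10]
  [10, 9]

Apply the min-plus product entry-by-entry:
  C[0][0] = min over k of (A[0][0] + B[0][0] = 9 + 9 = 18, A[0][1] + B[1][0] = 1 + 10 = 11) = 11 (attained at k = 1)
  C[0][1] = min over k of (A[0][0] + B[0][1] = 9 + 7 = 16, A[0][1] + B[1][1] = 1 + 9 = 10) = 10 (attained at k = 1)
  C[1][0] = min over k of (A[1][0] + B[0][0] = 10 + 9 = 19, A[1][1] + B[1][0] = 0 + 10 = 10) = 10 (attained at k = 1)
  C[1][1] = min over k of (A[1][0] + B[0][1] = 10 + 7 = 17, A[1][1] + B[1][1] = 0 + 9 = 9) = 9 (attained at k = 1)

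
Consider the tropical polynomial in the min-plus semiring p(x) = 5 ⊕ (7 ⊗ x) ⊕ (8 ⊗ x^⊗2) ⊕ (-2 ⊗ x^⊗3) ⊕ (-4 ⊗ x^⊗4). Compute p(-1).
p(-1) = -8

A tropical monomial a ⊗ x^⊗i evaluates to a + i · x. Evaluating each term at x = -1:
  Term 0 contributes 5 + 0 · -1 = 5
  Term 1 contributes 7 + 1 · -1 = 6
  Term 2 contributes 8 + 2 · -1 = 6
  Term 3 contributes -2 + 3 · -1 = -5
  Term 4 contributes -4 + 4 · -1 = -8
p(-1) = ⊕ of these = min[5, 6, 6, -5, -8] = -8.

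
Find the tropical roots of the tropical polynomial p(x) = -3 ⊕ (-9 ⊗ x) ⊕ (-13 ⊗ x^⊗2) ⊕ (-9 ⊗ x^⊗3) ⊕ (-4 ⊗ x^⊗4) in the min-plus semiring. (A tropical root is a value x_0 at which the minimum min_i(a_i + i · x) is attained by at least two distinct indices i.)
Roots: {-5, -4, 4, 6}

Each tropical root is a break point of the lower envelope of the lines y = a_i + i · x (there are 5 lines, with slopes 0, 1, ..., 4). Only the lines that attain the minimum somewhere contribute to roots; other lines are dominated. Here the surviving (envelope) indices are i = 4, i = 3, i = 2, i = 1, i = 0.
Intersections between consecutive envelope lines give the roots: for adjacent envelope indices i < j the intersection is x = (a_i − a_j) / (j − i). Reading off the sorted break points: {-5, -4, 4, 6}.
Verification: at each break x_0, at least two indices attain the minimum of min_i(a_i + i · x_0).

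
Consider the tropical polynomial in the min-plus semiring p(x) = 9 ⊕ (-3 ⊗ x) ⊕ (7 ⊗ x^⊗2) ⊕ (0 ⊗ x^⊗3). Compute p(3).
p(3) = 0

A tropical monomial a ⊗ x^⊗i evaluates to a + i · x. Evaluating each term at x = 3:
  Term 0 contributes 9 + 0 · 3 = 9
  Term 1 contributes -3 + 1 · 3 = 0
  Term 2 contributes 7 + 2 · 3 = 13
  Term 3 contributes 0 + 3 · 3 = 9
p(3) = ⊕ of these = min[9, 0, 13, 9] = 0.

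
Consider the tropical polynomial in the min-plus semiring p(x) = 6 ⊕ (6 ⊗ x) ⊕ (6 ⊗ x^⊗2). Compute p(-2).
p(-2) = 2

A tropical monomial a ⊗ x^⊗i evaluates to a + i · x. Evaluating each term at x = -2:
  Term 0 contributes 6 + 0 · -2 = 6
  Term 1 contributes 6 + 1 · -2 = 4
  Term 2 contributes 6 + 2 · -2 = 2
p(-2) = ⊕ of these = min[6, 4, 2] = 2.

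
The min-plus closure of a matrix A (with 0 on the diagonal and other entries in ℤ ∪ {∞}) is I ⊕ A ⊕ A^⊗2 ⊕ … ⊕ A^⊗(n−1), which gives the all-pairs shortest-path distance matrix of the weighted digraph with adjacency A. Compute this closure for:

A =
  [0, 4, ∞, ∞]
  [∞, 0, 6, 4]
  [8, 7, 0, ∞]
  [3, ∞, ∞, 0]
Closure =
  [0, 4, 10, 8]
  [7, 0, 6, 4]
  [8, 7, 0, 11]
  [3, 7, 13, 0]

This is the Floyd-Warshall all-pairs shortest-path computation. For each intermediate vertex k = 0, 1, …, 3, update dist[i][j] ← min(dist[i][j], dist[i][k] + dist[k][j]). The final matrix gives, for each (i, j), the minimum total weight of any directed path from i to j (possibly empty when i = j).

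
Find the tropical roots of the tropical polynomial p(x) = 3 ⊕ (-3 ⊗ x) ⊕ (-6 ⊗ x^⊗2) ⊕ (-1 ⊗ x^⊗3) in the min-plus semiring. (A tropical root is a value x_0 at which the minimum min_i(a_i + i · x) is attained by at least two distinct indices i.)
Roots: {-5, 3, 6}

Each tropical root is a break point of the lower envelope of the lines y = a_i + i · x (there are 4 lines, with slopes 0, 1, ..., 3). Only the lines that attain the minimum somewhere contribute to roots; other lines are dominated. Here the surviving (envelope) indices are i = 3, i = 2, i = 1, i = 0.
Intersections between consecutive envelope lines give the roots: for adjacent envelope indices i < j the intersection is x = (a_i − a_j) / (j − i). Reading off the sorted break points: {-5, 3, 6}.
Verification: at each break x_0, at least two indices attain the minimum of min_i(a_i + i · x_0).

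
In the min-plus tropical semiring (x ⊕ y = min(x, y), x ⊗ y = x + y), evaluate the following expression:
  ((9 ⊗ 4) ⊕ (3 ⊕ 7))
((9 ⊗ 4) ⊕ (3 ⊕ 7)) = 3

Expand innermost to outermost. Recall ⊕ takes the minimum of its arguments and ⊗ takes their sum. Working out the expression ((9 ⊗ 4) ⊕ (3 ⊕ 7)) gives 3.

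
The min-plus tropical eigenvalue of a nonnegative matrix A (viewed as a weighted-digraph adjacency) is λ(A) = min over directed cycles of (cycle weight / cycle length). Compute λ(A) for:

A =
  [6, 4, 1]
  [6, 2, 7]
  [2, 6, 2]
λ(A) = 3/2

Enumerate directed cycles and compute their means (weight / length). Sample:
  cycle 0 → 0: weight = 6, length = 1, mean = 6/1 ≈ 6.000
  cycle 1 → 1: weight = 2, length = 1, mean = 2/1 ≈ 2.000
  cycle 2 → 2: weight = 2, length = 1, mean = 2/1 ≈ 2.000
  cycle 0 → 1 → 0: weight = 10, length = 2, mean = 10/2 ≈ 5.000
  cycle 0 → 2 → 0: weight = 3, length = 2, mean = 3/2 ≈ 1.500
  cycle 1 → 0 → 1: weight = 10, length = 2, mean = 10/2 ≈ 5.000
Minimum mean = 1.500, attained e.g. along the cycle 0 → 2 → 0 with weight 3 and length 2. So λ(A) = 3/2 = 3/2.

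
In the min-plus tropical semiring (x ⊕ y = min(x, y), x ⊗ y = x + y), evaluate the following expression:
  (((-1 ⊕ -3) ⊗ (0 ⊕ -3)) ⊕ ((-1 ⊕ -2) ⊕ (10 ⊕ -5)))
(((-1 ⊕ -3) ⊗ (0 ⊕ -3)) ⊕ ((-1 ⊕ -2) ⊕ (10 ⊕ -5))) = -6

Expand innermost to outermost. Recall ⊕ takes the minimum of its arguments and ⊗ takes their sum. Working out the expression (((-1 ⊕ -3) ⊗ (0 ⊕ -3)) ⊕ ((-1 ⊕ -2) ⊕ (10 ⊕ -5))) gives -6.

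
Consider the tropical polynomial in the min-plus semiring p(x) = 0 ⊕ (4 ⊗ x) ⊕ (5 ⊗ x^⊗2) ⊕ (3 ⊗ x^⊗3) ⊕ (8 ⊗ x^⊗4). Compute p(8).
p(8) = 0

A tropical monomial a ⊗ x^⊗i evaluates to a + i · x. Evaluating each term at x = 8:
  Term 0 contributes 0 + 0 · 8 = 0
  Term 1 contributes 4 + 1 · 8 = 12
  Term 2 contributes 5 + 2 · 8 = 21
  Term 3 contributes 3 + 3 · 8 = 27
  Term 4 contributes 8 + 4 · 8 = 40
p(8) = ⊕ of these = min[0, 12, 21, 27, 40] = 0.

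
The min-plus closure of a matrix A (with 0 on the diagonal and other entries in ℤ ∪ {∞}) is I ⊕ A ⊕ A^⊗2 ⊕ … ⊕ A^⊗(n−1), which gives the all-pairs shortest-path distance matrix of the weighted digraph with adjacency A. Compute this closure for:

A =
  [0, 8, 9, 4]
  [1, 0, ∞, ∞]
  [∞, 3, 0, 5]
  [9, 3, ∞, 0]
Closure =
  [0, 7, 9, 4]
  [1, 0, 10, 5]
  [4, 3, 0, 5]
  [4, 3, 13, 0]

This is the Floyd-Warshall all-pairs shortest-path computation. For each intermediate vertex k = 0, 1, …, 3, update dist[i][j] ← min(dist[i][j], dist[i][k] + dist[k][j]). The final matrix gives, for each (i, j), the minimum total weight of any directed path from i to j (possibly empty when i = j).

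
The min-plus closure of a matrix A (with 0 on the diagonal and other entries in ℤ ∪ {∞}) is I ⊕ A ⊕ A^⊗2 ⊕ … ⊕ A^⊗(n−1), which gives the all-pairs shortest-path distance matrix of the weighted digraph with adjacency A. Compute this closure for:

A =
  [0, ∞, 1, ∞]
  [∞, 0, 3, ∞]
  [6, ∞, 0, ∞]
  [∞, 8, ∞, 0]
Closure =
  [0, ∞, 1, ∞]
  [9, 0, 3, ∞]
  [6, ∞, 0, ∞]
  [17, 8, 11, 0]

This is the Floyd-Warshall all-pairs shortest-path computation. For each intermediate vertex k = 0, 1, …, 3, update dist[i][j] ← min(dist[i][j], dist[i][k] + dist[k][j]). The final matrix gives, for each (i, j), the minimum total weight of any directed path from i to j (possibly empty when i = j).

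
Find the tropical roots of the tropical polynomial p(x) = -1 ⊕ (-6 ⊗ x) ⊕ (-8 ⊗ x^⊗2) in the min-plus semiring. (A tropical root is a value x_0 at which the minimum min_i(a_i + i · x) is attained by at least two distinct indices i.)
Roots: {2, 5}

Each tropical root is a break point of the lower envelope of the lines y = a_i + i · x (there are 3 lines, with slopes 0, 1, ..., 2). Only the lines that attain the minimum somewhere contribute to roots; other lines are dominated. Here the surviving (envelope) indices are i = 2, i = 1, i = 0.
Intersections between consecutive envelope lines give the roots: for adjacent envelope indices i < j the intersection is x = (a_i − a_j) / (j − i). Reading off the sorted break points: {2, 5}.
Verification: at each break x_0, at least two indices attain the minimum of min_i(a_i + i · x_0).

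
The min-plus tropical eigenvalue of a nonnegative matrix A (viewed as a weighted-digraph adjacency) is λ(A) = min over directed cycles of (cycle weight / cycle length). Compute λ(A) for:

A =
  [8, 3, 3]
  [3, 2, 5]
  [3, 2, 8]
λ(A) = 2

Enumerate directed cycles and compute their means (weight / length). Sample:
  cycle 0 → 0: weight = 8, length = 1, mean = 8/1 ≈ 8.000
  cycle 1 → 1: weight = 2, length = 1, mean = 2/1 ≈ 2.000
  cycle 2 → 2: weight = 8, length = 1, mean = 8/1 ≈ 8.000
  cycle 0 → 1 → 0: weight = 6, length = 2, mean = 6/2 ≈ 3.000
  cycle 0 → 2 → 0: weight = 6, length = 2, mean = 6/2 ≈ 3.000
  cycle 1 → 0 → 1: weight = 6, length = 2, mean = 6/2 ≈ 3.000
Minimum mean = 2.000, attained e.g. along the cycle 1 → 1 with weight 2 and length 1. So λ(A) = 2/1 = 2.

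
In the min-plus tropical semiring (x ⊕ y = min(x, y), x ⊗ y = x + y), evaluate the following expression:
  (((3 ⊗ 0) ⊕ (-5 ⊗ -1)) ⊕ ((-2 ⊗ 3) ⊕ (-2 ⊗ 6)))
(((3 ⊗ 0) ⊕ (-5 ⊗ -1)) ⊕ ((-2 ⊗ 3) ⊕ (-2 ⊗ 6))) = -6

Expand innermost to outermost. Recall ⊕ takes the minimum of its arguments and ⊗ takes their sum. Working out the expression (((3 ⊗ 0) ⊕ (-5 ⊗ -1)) ⊕ ((-2 ⊗ 3) ⊕ (-2 ⊗ 6))) gives -6.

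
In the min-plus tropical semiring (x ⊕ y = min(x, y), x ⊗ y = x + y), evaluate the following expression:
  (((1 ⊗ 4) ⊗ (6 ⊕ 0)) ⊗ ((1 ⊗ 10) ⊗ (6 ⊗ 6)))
(((1 ⊗ 4) ⊗ (6 ⊕ 0)) ⊗ ((1 ⊗ 10) ⊗ (6 ⊗ 6))) = 28

Expand innermost to outermost. Recall ⊕ takes the minimum of its arguments and ⊗ takes their sum. Working out the expression (((1 ⊗ 4) ⊗ (6 ⊕ 0)) ⊗ ((1 ⊗ 10) ⊗ (6 ⊗ 6))) gives 28.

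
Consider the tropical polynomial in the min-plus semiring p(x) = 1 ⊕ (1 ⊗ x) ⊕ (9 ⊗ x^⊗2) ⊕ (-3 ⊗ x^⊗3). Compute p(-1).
p(-1) = -6

A tropical monomial a ⊗ x^⊗i evaluates to a + i · x. Evaluating each term at x = -1:
  Term 0 contributes 1 + 0 · -1 = 1
  Term 1 contributes 1 + 1 · -1 = 0
  Term 2 contributes 9 + 2 · -1 = 7
  Term 3 contributes -3 + 3 · -1 = -6
p(-1) = ⊕ of these = min[1, 0, 7, -6] = -6.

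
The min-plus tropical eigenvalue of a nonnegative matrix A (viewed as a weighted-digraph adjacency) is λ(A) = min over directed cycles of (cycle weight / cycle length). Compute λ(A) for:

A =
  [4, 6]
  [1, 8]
λ(A) = 7/2

Enumerate directed cycles and compute their means (weight / length). Sample:
  cycle 0 → 0: weight = 4, length = 1, mean = 4/1 ≈ 4.000
  cycle 1 → 1: weight = 8, length = 1, mean = 8/1 ≈ 8.000
  cycle 0 → 1 → 0: weight = 7, length = 2, mean = 7/2 ≈ 3.500
  cycle 1 → 0 → 1: weight = 7, length = 2, mean = 7/2 ≈ 3.500
Minimum mean = 3.500, attained e.g. along the cycle 0 → 1 → 0 with weight 7 and length 2. So λ(A) = 7/2 = 7/2.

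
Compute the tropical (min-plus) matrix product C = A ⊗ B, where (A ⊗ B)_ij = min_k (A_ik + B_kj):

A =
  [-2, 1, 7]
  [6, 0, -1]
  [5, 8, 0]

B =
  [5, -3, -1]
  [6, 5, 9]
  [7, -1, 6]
A ⊗ B =
  [3, -5, -3]
  [6, -2, 5]
  [7, -1, 4]

Apply the min-plus product entry-by-entry:
  C[0][0] = min over k of (A[0][0] + B[0][0] = -2 + 5 = 3, A[0][1] + B[1][0] = 1 + 6 = 7, A[0][2] + B[2][0] = 7 + 7 = 14) = 3 (attained at k = 0)
  C[0][1] = min over k of (A[0][0] + B[0][1] = -2 + -3 = -5, A[0][1] + B[1][1] = 1 + 5 = 6, A[0][2] + B[2][1] = 7 + -1 = 6) = -5 (attained at k = 0)
  C[0][2] = min over k of (A[0][0] + B[0][2] = -2 + -1 = -3, A[0][1] + B[1][2] = 1 + 9 = 10, A[0][2] + B[2][2] = 7 + 6 = 13) = -3 (attained at k = 0)
  C[1][0] = min over k of (A[1][0] + B[0][0] = 6 + 5 = 11, A[1][1] + B[1][0] = 0 + 6 = 6, A[1][2] + B[2][0] = -1 + 7 = 6) = 6 (attained at k = 1)
  C[1][1] = min over k of (A[1][0] + B[0][1] = 6 + -3 = 3, A[1][1] + B[1][1] = 0 + 5 = 5, A[1][2] + B[2][1] = -1 + -1 = -2) = -2 (attained at k = 2)
  C[1][2] = min over k of (A[1][0] + B[0][2] = 6 + -1 = 5, A[1][1] + B[1][2] = 0 + 9 = 9, A[1][2] + B[2][2] = -1 + 6 = 5) = 5 (attained at k = 0)
  C[2][0] = min over k of (A[2][0] + B[0][0] = 5 + 5 = 10, A[2][1] + B[1][0] = 8 + 6 = 14, A[2][2] + B[2][0] = 0 + 7 = 7) = 7 (attained at k = 2)
  C[2][1] = min over k of (A[2][0] + B[0][1] = 5 + -3 = 2, A[2][1] + B[1][1] = 8 + 5 = 13, A[2][2] + B[2][1] = 0 + -1 = -1) = -1 (attained at k = 2)
  C[2][2] = min over k of (A[2][0] + B[0][2] = 5 + -1 = 4, A[2][1] + B[1][2] = 8 + 9 = 17, A[2][2] + B[2][2] = 0 + 6 = 6) = 4 (attained at k = 0)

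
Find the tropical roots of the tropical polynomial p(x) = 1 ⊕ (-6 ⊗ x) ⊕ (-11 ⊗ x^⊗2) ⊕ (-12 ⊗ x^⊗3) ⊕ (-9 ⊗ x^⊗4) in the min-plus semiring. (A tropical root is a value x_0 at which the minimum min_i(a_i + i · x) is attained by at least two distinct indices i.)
Roots: {-3, 1, 5, 7}

Each tropical root is a break point of the lower envelope of the lines y = a_i + i · x (there are 5 lines, with slopes 0, 1, ..., 4). Only the lines that attain the minimum somewhere contribute to roots; other lines are dominated. Here the surviving (envelope) indices are i = 4, i = 3, i = 2, i = 1, i = 0.
Intersections between consecutive envelope lines give the roots: for adjacent envelope indices i < j the intersection is x = (a_i − a_j) / (j − i). Reading off the sorted break points: {-3, 1, 5, 7}.
Verification: at each break x_0, at least two indices attain the minimum of min_i(a_i + i · x_0).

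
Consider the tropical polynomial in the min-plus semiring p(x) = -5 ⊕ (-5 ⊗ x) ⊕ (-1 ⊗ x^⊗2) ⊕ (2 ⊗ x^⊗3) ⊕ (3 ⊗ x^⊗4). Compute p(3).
p(3) = -5

A tropical monomial a ⊗ x^⊗i evaluates to a + i · x. Evaluating each term at x = 3:
  Term 0 contributes -5 + 0 · 3 = -5
  Term 1 contributes -5 + 1 · 3 = -2
  Term 2 contributes -1 + 2 · 3 = 5
  Term 3 contributes 2 + 3 · 3 = 11
  Term 4 contributes 3 + 4 · 3 = 15
p(3) = ⊕ of these = min[-5, -2, 5, 11, 15] = -5.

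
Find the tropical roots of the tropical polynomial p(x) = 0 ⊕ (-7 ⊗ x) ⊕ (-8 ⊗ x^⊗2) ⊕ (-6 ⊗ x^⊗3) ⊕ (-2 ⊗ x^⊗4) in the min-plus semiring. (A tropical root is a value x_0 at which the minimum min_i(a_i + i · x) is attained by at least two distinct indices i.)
Roots: {-4, -2, 1, 7}

Each tropical root is a break point of the lower envelope of the lines y = a_i + i · x (there are 5 lines, with slopes 0, 1, ..., 4). Only the lines that attain the minimum somewhere contribute to roots; other lines are dominated. Here the surviving (envelope) indices are i = 4, i = 3, i = 2, i = 1, i = 0.
Intersections between consecutive envelope lines give the roots: for adjacent envelope indices i < j the intersection is x = (a_i − a_j) / (j − i). Reading off the sorted break points: {-4, -2, 1, 7}.
Verification: at each break x_0, at least two indices attain the minimum of min_i(a_i + i · x_0).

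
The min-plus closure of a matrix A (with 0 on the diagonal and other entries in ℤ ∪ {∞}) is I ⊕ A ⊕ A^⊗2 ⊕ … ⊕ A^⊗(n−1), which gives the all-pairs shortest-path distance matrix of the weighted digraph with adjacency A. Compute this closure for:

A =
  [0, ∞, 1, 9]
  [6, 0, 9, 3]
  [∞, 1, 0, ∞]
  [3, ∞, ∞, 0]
Closure =
  [0, 2, 1, 5]
  [6, 0, 7, 3]
  [7, 1, 0, 4]
  [3, 5, 4, 0]

This is the Floyd-Warshall all-pairs shortest-path computation. For each intermediate vertex k = 0, 1, …, 3, update dist[i][j] ← min(dist[i][j], dist[i][k] + dist[k][j]). The final matrix gives, for each (i, j), the minimum total weight of any directed path from i to j (possibly empty when i = j).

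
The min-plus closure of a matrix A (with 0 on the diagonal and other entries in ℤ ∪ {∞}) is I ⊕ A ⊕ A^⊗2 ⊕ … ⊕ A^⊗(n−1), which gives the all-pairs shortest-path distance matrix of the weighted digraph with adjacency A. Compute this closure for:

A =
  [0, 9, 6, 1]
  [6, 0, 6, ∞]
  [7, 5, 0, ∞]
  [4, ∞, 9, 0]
Closure =
  [0, 9, 6, 1]
  [6, 0, 6, 7]
  [7, 5, 0, 8]
  [4, 13, 9, 0]

This is the Floyd-Warshall all-pairs shortest-path computation. For each intermediate vertex k = 0, 1, …, 3, update dist[i][j] ← min(dist[i][j], dist[i][k] + dist[k][j]). The final matrix gives, for each (i, j), the minimum total weight of any directed path from i to j (possibly empty when i = j).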